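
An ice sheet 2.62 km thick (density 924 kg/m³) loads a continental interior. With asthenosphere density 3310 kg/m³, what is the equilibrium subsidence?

In Airy isostatic equilibrium: the ice load ρ_ice t is balanced by mantle displaced below, ρ_m s.
s = t ρ_ice / ρ_m = 2.62 km × 924/3310 = 0.731 km.

0.731 km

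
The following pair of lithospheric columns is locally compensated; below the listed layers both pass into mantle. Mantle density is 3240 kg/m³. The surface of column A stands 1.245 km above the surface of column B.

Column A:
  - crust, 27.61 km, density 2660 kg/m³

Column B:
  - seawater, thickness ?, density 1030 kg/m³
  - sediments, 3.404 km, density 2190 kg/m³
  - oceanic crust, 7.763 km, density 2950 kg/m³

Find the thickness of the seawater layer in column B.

Take the compensation level at the base of the deeper column (depth z_c below the surface of column A) and equate Σ ρ_i t_i down to z_c; mantle fills any gap and the z_c terms cancel.
Column A: 27.61×2660 + (z_c − 27.61)×3240
Column B: 1.245×0 + x×1030 + 3.404×2190 + 7.763×2950 + (z_c − 1.245 − 11.167 − x)×3240
The z_c×3240 term appears on both sides and cancels. Collect the known terms of each column as K = Σ(ρt)_known − 3240 × (depth of known layers): K_A = 73442.6 − 3240×27.61 = −16013.8; K_B = 30355.61 − 3240×(1.245 + 11.167) = −9859.27.
Balance: K_A = K_B − x×(3240 − 1030), so x = (K_B − K_A)/(3240 − 1030) = 6154.53/2210 = 2.78 km.

2.78 km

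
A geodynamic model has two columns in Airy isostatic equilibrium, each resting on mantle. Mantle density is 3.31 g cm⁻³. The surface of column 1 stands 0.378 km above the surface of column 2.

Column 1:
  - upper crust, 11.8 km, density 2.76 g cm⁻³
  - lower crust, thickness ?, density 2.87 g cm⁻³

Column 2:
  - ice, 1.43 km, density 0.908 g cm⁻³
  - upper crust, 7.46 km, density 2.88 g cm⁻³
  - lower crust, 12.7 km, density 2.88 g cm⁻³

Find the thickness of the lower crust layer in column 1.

15.6 km

Take the compensation level at the base of the deeper column (depth z_c below the surface of column 1) and equate Σ ρ_i t_i down to z_c; mantle fills any gap and the z_c terms cancel.
Column 1: 11.8×2.76 + x×2.87 + (z_c − 11.8 − x)×3.31
Column 2: 0.378×0 + 1.43×0.908 + 7.46×2.88 + 12.7×2.88 + (z_c − 0.378 − 21.59)×3.31
The z_c×3.31 term appears on both sides and cancels. Collect the known terms of each column as K = Σ(ρt)_known − 3.31 × (depth of known layers): K_1 = 32.568 − 3.31×11.8 = −6.49; K_2 = 59.35924 − 3.31×(0.378 + 21.59) = −13.35484.
Balance: K_1 − x×(3.31 − 2.87) = K_2, so x = (K_1 − K_2)/(3.31 − 2.87) = 6.86484/0.44 = 15.6 km.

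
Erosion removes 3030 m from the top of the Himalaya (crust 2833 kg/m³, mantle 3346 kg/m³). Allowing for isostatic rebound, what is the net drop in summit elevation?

465 m

Rebound u = e ρ_c/ρ_m = 3030 m × 2833/3346 = 2565 m.
Net surface drop = e − u = 3030 m − 2565 m = e (ρ_m − ρ_c)/ρ_m = 465 m.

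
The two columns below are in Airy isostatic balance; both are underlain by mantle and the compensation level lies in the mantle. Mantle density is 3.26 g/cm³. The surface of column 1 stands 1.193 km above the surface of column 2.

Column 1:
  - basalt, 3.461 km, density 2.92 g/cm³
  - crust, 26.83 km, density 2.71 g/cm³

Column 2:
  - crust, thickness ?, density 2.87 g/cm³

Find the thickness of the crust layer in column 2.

Take the compensation level at the base of the deeper column (depth z_c below the surface of column 1) and equate Σ ρ_i t_i down to z_c; mantle fills any gap and the z_c terms cancel.
Column 1: 3.461×2.92 + 26.83×2.71 + (z_c − 30.291)×3.26
Column 2: 1.193×0 + x×2.87 + (z_c − 1.193 − 0 − x)×3.26
The z_c×3.26 term appears on both sides and cancels. Collect the known terms of each column as K = Σ(ρt)_known − 3.26 × (depth of known layers): K_1 = 82.81542 − 3.26×30.291 = −15.93324; K_2 = 0 − 3.26×(1.193 + 0) = −3.88918.
Balance: K_1 = K_2 − x×(3.26 − 2.87), so x = (K_2 − K_1)/(3.26 − 2.87) = 12.0441/0.39 = 30.9 km.

30.9 km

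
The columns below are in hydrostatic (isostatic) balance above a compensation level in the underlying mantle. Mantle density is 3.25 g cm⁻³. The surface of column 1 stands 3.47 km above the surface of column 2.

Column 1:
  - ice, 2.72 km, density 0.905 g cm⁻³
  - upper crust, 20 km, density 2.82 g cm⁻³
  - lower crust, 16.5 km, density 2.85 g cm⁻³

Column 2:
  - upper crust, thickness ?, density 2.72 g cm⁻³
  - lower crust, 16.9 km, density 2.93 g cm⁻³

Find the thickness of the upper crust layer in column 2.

Take the compensation level at the base of the deeper column (depth z_c below the surface of column 1) and equate Σ ρ_i t_i down to z_c; mantle fills any gap and the z_c terms cancel.
Column 1: 2.72×0.905 + 20×2.82 + 16.5×2.85 + (z_c − 39.22)×3.25
Column 2: 3.47×0 + x×2.72 + 16.9×2.93 + (z_c − 3.47 − 16.9 − x)×3.25
The z_c×3.25 term appears on both sides and cancels. Collect the known terms of each column as K = Σ(ρt)_known − 3.25 × (depth of known layers): K_1 = 105.8866 − 3.25×39.22 = −21.5784; K_2 = 49.517 − 3.25×(3.47 + 16.9) = −16.6855.
Balance: K_1 = K_2 − x×(3.25 − 2.72), so x = (K_2 − K_1)/(3.25 − 2.72) = 4.8929/0.53 = 9.23 km.

9.23 km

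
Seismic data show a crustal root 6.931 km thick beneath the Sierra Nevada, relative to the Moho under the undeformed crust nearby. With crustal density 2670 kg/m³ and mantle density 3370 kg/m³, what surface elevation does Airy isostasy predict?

By Archimedes' principle applied to the lithosphere: ρ_c h = (ρ_m − ρ_c) r.
h = r (ρ_m − ρ_c) / ρ_c = 6.931 km × (3370 − 2670) / 2670 = 1.82 km.

1.82 km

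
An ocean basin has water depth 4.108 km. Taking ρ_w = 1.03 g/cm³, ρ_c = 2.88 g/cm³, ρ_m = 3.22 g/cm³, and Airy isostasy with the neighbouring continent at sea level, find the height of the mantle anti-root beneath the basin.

In Airy isostatic equilibrium: replacing crust with seawater at the top is compensated by replacing crust with mantle at the base: d (ρ_c − ρ_w) = a (ρ_m − ρ_c).
a = d (ρ_c − ρ_w)/(ρ_m − ρ_c) = 4.108 km × 1.85/0.34 = 22.4 km.

22.4 km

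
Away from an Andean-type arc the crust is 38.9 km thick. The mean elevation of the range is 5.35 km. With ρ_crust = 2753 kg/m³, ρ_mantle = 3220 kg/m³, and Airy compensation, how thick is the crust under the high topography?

75.8 km

Root depth r = h ρ_c / (ρ_m − ρ_c) = 5.35 km × 2753 / 467 = 31.54 km.
Total thickness = T + h + r = 38.9 km + 5.35 km + 31.54 km = 75.8 km.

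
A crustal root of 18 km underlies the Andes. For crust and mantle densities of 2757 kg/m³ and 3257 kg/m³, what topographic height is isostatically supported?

3.26 km

Isostatic balance requires: ρ_c h = (ρ_m − ρ_c) r.
h = r (ρ_m − ρ_c) / ρ_c = 18 km × (3257 − 2757) / 2757 = 3.26 km.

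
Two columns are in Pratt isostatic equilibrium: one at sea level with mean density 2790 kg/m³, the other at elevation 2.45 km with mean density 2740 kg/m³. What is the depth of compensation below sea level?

ρ_ref D = ρ (D + h) → D (ρ_ref − ρ) = ρ h.
D = ρ h/(ρ_ref − ρ) = 2740 × 2.45 km/(2790 − 2740) = 134 km.

134 km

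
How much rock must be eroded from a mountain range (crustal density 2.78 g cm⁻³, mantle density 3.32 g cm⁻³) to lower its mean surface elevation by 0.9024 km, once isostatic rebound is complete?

Net drop Δ = e − u = e − e ρ_c/ρ_m = e (ρ_m − ρ_c)/ρ_m.
e = Δ ρ_m/(ρ_m − ρ_c) = 0.9024 km × 3.32/0.54 = 5.55 km.

5.55 km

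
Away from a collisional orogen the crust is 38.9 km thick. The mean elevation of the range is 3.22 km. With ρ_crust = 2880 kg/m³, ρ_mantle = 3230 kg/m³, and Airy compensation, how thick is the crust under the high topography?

68.6 km

Root depth r = h ρ_c / (ρ_m − ρ_c) = 3.22 km × 2880 / 350 = 26.5 km.
Total thickness = T + h + r = 38.9 km + 3.22 km + 26.5 km = 68.6 km.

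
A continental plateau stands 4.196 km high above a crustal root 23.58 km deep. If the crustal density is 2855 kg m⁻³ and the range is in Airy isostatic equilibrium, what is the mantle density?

Airy balance: ρ_c h = (ρ_m − ρ_c) r → ρ_m = ρ_c (1 + h/r).
ρ_m = 2855 × (1 + 4.196 km/23.58 km) = 3360 kg m⁻³.

3360 kg m⁻³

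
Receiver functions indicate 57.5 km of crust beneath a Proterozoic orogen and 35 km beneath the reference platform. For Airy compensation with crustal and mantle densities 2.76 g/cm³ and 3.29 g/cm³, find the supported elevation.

3.62 km

Excess crust Δ = 57.5 km − 35 km = 22.5 km, split between elevation h and root r with h + r = Δ.
Airy balance ρ_c h = (ρ_m − ρ_c) r gives r = h ρ_c/(ρ_m − ρ_c), so h (1 + ρ_c/(ρ_m − ρ_c)) = Δ, i.e. h = Δ (ρ_m − ρ_c)/ρ_m.
h = 22.5 km × 0.53/3.29 = 3.62 km.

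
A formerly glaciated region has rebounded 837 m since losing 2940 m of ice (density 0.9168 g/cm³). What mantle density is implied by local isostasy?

3.22 g/cm³

ρ_m = ρ_ice t / u = 0.9168 × 2940 m/837 m = 3.22 g/cm³.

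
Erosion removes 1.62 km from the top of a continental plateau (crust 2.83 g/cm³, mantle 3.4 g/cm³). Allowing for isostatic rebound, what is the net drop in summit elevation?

0.272 km

Rebound u = e ρ_c/ρ_m = 1.62 km × 2.83/3.4 = 1.348 km.
Net surface drop = e − u = 1.62 km − 1.348 km = e (ρ_m − ρ_c)/ρ_m = 0.272 km.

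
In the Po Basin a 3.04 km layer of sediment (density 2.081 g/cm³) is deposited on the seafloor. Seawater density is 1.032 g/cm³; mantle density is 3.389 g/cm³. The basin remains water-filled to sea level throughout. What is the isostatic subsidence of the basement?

Submarine loading: the sediment displaces seawater, and the subsidence is in turn flooded, so s (ρ_m − ρ_w) = t (ρ_sed − ρ_w).
s = 3.04 km × (2.081 − 1.032) / (3.389 − 1.032) = 1.35 km.

1.35 km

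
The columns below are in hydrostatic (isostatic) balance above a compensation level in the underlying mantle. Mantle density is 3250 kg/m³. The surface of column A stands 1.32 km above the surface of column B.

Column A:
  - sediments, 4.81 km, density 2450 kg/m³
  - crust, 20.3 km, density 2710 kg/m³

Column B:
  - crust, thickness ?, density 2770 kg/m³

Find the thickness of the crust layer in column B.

21.9 km

Take the compensation level at the base of the deeper column (depth z_c below the surface of column A) and equate Σ ρ_i t_i down to z_c; mantle fills any gap and the z_c terms cancel.
Column A: 4.81×2450 + 20.3×2710 + (z_c − 25.11)×3250
Column B: 1.32×0 + x×2770 + (z_c − 1.32 − 0 − x)×3250
The z_c×3250 term appears on both sides and cancels. Collect the known terms of each column as K = Σ(ρt)_known − 3250 × (depth of known layers): K_A = 66797.5 − 3250×25.11 = −14810; K_B = 0 − 3250×(1.32 + 0) = −4290.
Balance: K_A = K_B − x×(3250 − 2770), so x = (K_B − K_A)/(3250 − 2770) = 10520/480 = 21.9 km.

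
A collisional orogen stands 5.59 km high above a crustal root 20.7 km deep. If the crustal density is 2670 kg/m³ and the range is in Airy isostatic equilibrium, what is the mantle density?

Airy balance: ρ_c h = (ρ_m − ρ_c) r → ρ_m = ρ_c (1 + h/r).
ρ_m = 2670 × (1 + 5.59 km/20.7 km) = 3390 kg/m³.

3390 kg/m³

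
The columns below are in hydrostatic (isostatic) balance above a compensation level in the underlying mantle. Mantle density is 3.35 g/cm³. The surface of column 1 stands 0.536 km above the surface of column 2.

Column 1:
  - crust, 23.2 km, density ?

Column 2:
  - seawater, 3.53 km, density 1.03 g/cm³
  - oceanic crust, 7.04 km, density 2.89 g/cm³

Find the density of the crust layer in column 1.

Take the compensation level at the base of the deeper column (depth z_c below the surface of column 1) and equate Σ ρ_i t_i down to z_c; mantle fills any gap and the z_c terms cancel.
Column 1: 23.2×ρ + (z_c − 23.2)×3.35
Column 2: 0.536×0 + 3.53×1.03 + 7.04×2.89 + (z_c − 0.536 − 10.57)×3.35
The z_c×3.35 term appears on both sides and cancels. Collect the known terms of each column as K = Σ(ρt)_known − 3.35 × (depth of known layers): K_1 = 0 − 3.35×23.2 = −77.72; K_2 = 23.9815 − 3.35×(0.536 + 10.57) = −13.2236.
Balance: K_1 + 23.2×ρ = K_2, so ρ = (K_2 − K_1)/23.2 = 64.4964/23.2 = 2.78 g/cm³.

2.78 g/cm³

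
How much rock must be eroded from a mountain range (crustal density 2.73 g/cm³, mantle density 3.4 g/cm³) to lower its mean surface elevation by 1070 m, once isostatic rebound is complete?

5430 m

Net drop Δ = e − u = e − e ρ_c/ρ_m = e (ρ_m − ρ_c)/ρ_m.
e = Δ ρ_m/(ρ_m − ρ_c) = 1070 m × 3.4/0.67 = 5430 m.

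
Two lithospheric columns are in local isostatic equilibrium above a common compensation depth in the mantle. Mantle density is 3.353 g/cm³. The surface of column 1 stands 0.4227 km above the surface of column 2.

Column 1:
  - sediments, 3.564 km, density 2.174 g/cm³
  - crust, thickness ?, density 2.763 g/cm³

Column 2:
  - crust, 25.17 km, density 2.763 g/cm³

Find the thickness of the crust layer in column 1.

Take the compensation level at the base of the deeper column (depth z_c below the surface of column 1) and equate Σ ρ_i t_i down to z_c; mantle fills any gap and the z_c terms cancel.
Column 1: 3.564×2.174 + x×2.763 + (z_c − 3.564 − x)×3.353
Column 2: 0.4227×0 + 25.17×2.763 + (z_c − 0.4227 − 25.17)×3.353
The z_c×3.353 term appears on both sides and cancels. Collect the known terms of each column as K = Σ(ρt)_known − 3.353 × (depth of known layers): K_1 = 7.748136 − 3.353×3.564 = −4.201956; K_2 = 69.54471 − 3.353×(0.4227 + 25.17) = −16.2676131.
Balance: K_1 − x×(3.353 − 2.763) = K_2, so x = (K_1 − K_2)/(3.353 − 2.763) = 12.0657/0.59 = 20.5 km.

20.5 km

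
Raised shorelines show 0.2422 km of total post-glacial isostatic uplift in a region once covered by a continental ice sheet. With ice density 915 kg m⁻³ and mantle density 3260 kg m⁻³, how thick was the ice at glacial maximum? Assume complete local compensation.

0.863 km

u = t ρ_ice/ρ_m → t = u ρ_m/ρ_ice = 0.2422 km × 3260/915 = 0.863 km.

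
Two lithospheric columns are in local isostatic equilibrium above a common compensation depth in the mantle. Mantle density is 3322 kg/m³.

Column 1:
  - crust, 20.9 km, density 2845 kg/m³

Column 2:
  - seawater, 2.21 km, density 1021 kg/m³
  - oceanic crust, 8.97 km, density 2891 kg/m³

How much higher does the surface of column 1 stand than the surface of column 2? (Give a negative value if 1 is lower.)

For any compensation level in the mantle, the mantle terms cancel and isostasy reduces to e = (Σt_1 − Σt_2) − (Σ(ρt)_1 − Σ(ρt)_2) / ρ_m.
Σt_1 = 20.9 km; Σt_2 = 11.18 km; Σ(ρt)_1 = 59460.5; Σ(ρt)_2 = 28188.68 (in km·kg/m³).
e = (20.9 − 11.18) − (59460.5 − 28188.68) / 3322 = 0.306 km.

0.306 km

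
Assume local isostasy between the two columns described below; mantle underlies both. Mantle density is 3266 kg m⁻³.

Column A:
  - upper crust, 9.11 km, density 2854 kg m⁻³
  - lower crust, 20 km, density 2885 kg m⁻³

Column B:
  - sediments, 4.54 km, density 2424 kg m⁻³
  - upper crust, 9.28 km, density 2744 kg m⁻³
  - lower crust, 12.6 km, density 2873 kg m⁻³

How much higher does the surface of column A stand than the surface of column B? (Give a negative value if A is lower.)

−0.687 km

For any compensation level in the mantle, the mantle terms cancel and isostasy reduces to e = (Σt_A − Σt_B) − (Σ(ρt)_A − Σ(ρt)_B) / ρ_m.
Σt_A = 29.11 km; Σt_B = 26.42 km; Σ(ρt)_A = 83699.94; Σ(ρt)_B = 72669.08 (in km·kg m⁻³).
e = (29.11 − 26.42) − (83699.94 − 72669.08) / 3266 = −0.687 km.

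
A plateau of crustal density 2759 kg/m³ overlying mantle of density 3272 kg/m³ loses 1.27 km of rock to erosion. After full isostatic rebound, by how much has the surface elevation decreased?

Rebound u = e ρ_c/ρ_m = 1.27 km × 2759/3272 = 1.071 km.
Net surface drop = e − u = 1.27 km − 1.071 km = e (ρ_m − ρ_c)/ρ_m = 0.199 km.

0.199 km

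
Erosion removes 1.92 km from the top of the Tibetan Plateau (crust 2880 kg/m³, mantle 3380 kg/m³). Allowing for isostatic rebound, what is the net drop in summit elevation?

Rebound u = e ρ_c/ρ_m = 1.92 km × 2880/3380 = 1.636 km.
Net surface drop = e − u = 1.92 km − 1.636 km = e (ρ_m − ρ_c)/ρ_m = 0.284 km.

0.284 km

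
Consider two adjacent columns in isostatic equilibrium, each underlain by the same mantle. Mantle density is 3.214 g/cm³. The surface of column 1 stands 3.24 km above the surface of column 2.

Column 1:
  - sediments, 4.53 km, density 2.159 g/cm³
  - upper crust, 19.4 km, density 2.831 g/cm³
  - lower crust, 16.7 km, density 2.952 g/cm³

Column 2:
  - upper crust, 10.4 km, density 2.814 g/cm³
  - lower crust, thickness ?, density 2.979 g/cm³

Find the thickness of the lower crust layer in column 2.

Take the compensation level at the base of the deeper column (depth z_c below the surface of column 1) and equate Σ ρ_i t_i down to z_c; mantle fills any gap and the z_c terms cancel.
Column 1: 4.53×2.159 + 19.4×2.831 + 16.7×2.952 + (z_c − 40.63)×3.214
Column 2: 3.24×0 + 10.4×2.814 + x×2.979 + (z_c − 3.24 − 10.4 − x)×3.214
The z_c×3.214 term appears on both sides and cancels. Collect the known terms of each column as K = Σ(ρt)_known − 3.214 × (depth of known layers): K_1 = 114.00007 − 3.214×40.63 = −16.58475; K_2 = 29.2656 − 3.214×(3.24 + 10.4) = −14.57336.
Balance: K_1 = K_2 − x×(3.214 − 2.979), so x = (K_2 − K_1)/(3.214 − 2.979) = 2.01139/0.235 = 8.56 km.

8.56 km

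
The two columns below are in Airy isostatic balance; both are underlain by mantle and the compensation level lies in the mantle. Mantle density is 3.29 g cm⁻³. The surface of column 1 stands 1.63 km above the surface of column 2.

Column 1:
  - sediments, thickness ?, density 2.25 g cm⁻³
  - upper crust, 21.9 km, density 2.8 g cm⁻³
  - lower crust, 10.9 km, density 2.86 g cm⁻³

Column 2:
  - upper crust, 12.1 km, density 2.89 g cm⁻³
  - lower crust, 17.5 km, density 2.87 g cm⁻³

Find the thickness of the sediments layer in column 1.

2.05 km

Take the compensation level at the base of the deeper column (depth z_c below the surface of column 1) and equate Σ ρ_i t_i down to z_c; mantle fills any gap and the z_c terms cancel.
Column 1: x×2.25 + 21.9×2.8 + 10.9×2.86 + (z_c − 32.8 − x)×3.29
Column 2: 1.63×0 + 12.1×2.89 + 17.5×2.87 + (z_c − 1.63 − 29.6)×3.29
The z_c×3.29 term appears on both sides and cancels. Collect the known terms of each column as K = Σ(ρt)_known − 3.29 × (depth of known layers): K_1 = 92.494 − 3.29×32.8 = −15.418; K_2 = 85.194 − 3.29×(1.63 + 29.6) = −17.5527.
Balance: K_1 − x×(3.29 − 2.25) = K_2, so x = (K_1 − K_2)/(3.29 − 2.25) = 2.1347/1.04 = 2.05 km.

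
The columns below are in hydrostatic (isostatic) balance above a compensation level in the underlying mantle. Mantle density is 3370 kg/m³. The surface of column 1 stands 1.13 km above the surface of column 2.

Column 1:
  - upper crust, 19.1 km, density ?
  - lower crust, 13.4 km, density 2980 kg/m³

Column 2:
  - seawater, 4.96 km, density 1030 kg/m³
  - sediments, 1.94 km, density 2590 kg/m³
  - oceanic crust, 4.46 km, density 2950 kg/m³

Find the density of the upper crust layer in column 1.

Take the compensation level at the base of the deeper column (depth z_c below the surface of column 1) and equate Σ ρ_i t_i down to z_c; mantle fills any gap and the z_c terms cancel.
Column 1: 19.1×ρ + 13.4×2980 + (z_c − 32.5)×3370
Column 2: 1.13×0 + 4.96×1030 + 1.94×2590 + 4.46×2950 + (z_c − 1.13 − 11.36)×3370
The z_c×3370 term appears on both sides and cancels. Collect the known terms of each column as K = Σ(ρt)_known − 3370 × (depth of known layers): K_1 = 39932 − 3370×32.5 = −69593; K_2 = 23290.4 − 3370×(1.13 + 11.36) = −18800.9.
Balance: K_1 + 19.1×ρ = K_2, so ρ = (K_2 − K_1)/19.1 = 50792.1/19.1 = 2660 kg/m³.

2660 kg/m³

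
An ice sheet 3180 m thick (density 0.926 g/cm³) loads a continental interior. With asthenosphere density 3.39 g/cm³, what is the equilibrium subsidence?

In Airy isostatic equilibrium: the ice load ρ_ice t is balanced by mantle displaced below, ρ_m s.
s = t ρ_ice / ρ_m = 3180 m × 0.926/3.39 = 869 m.

869 m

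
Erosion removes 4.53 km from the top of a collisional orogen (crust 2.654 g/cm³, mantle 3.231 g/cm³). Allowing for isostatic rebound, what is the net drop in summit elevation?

Rebound u = e ρ_c/ρ_m = 4.53 km × 2.654/3.231 = 3.721 km.
Net surface drop = e − u = 4.53 km − 3.721 km = e (ρ_m − ρ_c)/ρ_m = 0.809 km.

0.809 km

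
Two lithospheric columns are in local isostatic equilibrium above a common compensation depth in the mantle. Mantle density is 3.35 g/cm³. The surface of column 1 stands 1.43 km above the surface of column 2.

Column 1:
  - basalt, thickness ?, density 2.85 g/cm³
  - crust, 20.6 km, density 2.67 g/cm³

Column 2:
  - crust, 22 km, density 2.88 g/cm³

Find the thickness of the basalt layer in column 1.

2.25 km

Take the compensation level at the base of the deeper column (depth z_c below the surface of column 1) and equate Σ ρ_i t_i down to z_c; mantle fills any gap and the z_c terms cancel.
Column 1: x×2.85 + 20.6×2.67 + (z_c − 20.6 − x)×3.35
Column 2: 1.43×0 + 22×2.88 + (z_c − 1.43 − 22)×3.35
The z_c×3.35 term appears on both sides and cancels. Collect the known terms of each column as K = Σ(ρt)_known − 3.35 × (depth of known layers): K_1 = 55.002 − 3.35×20.6 = −14.008; K_2 = 63.36 − 3.35×(1.43 + 22) = −15.1305.
Balance: K_1 − x×(3.35 − 2.85) = K_2, so x = (K_1 − K_2)/(3.35 − 2.85) = 1.1225/0.5 = 2.25 km.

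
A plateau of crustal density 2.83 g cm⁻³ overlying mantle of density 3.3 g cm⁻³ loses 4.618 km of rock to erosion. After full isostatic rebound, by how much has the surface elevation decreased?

Rebound u = e ρ_c/ρ_m = 4.618 km × 2.83/3.3 = 3.96 km.
Net surface drop = e − u = 4.618 km − 3.96 km = e (ρ_m − ρ_c)/ρ_m = 0.658 km.

0.658 km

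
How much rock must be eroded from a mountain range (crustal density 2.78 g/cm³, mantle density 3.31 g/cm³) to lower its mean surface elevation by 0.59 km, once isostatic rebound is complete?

Net drop Δ = e − u = e − e ρ_c/ρ_m = e (ρ_m − ρ_c)/ρ_m.
e = Δ ρ_m/(ρ_m − ρ_c) = 0.59 km × 3.31/0.53 = 3.68 km.

3.68 km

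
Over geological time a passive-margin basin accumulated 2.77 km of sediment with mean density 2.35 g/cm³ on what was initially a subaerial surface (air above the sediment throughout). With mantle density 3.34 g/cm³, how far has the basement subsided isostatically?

1.95 km

Subaerial load: s = t ρ_sed / ρ_m = 2.77 km × 2.35/3.34 = 1.95 km.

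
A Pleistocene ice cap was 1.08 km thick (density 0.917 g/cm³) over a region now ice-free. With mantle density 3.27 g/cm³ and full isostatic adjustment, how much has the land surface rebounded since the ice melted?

Removing the load lets mantle flow back in; uplift u satisfies ρ_ice t = ρ_m u.
u = t ρ_ice/ρ_m = 1.08 km × 0.917/3.27 = 0.303 km.

0.303 km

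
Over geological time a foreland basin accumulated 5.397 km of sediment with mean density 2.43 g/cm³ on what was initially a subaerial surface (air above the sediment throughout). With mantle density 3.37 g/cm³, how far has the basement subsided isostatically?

Subaerial load: s = t ρ_sed / ρ_m = 5.397 km × 2.43/3.37 = 3.89 km.

3.89 km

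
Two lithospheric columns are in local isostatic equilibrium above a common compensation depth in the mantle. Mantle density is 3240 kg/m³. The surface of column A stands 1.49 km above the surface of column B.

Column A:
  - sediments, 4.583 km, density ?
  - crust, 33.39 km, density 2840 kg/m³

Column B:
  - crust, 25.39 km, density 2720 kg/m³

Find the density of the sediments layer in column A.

Take the compensation level at the base of the deeper column (depth z_c below the surface of column A) and equate Σ ρ_i t_i down to z_c; mantle fills any gap and the z_c terms cancel.
Column A: 4.583×ρ + 33.39×2840 + (z_c − 37.973)×3240
Column B: 1.49×0 + 25.39×2720 + (z_c − 1.49 − 25.39)×3240
The z_c×3240 term appears on both sides and cancels. Collect the known terms of each column as K = Σ(ρt)_known − 3240 × (depth of known layers): K_A = 94827.6 − 3240×37.973 = −28204.92; K_B = 69060.8 − 3240×(1.49 + 25.39) = −18030.4.
Balance: K_A + 4.583×ρ = K_B, so ρ = (K_B − K_A)/4.583 = 10174.5/4.583 = 2220 kg/m³.

2220 kg/m³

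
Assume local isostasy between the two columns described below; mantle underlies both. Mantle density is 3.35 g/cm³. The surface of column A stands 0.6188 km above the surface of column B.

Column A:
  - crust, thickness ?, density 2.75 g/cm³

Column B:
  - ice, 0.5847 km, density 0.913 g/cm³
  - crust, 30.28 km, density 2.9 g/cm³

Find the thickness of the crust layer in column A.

28.5 km

Take the compensation level at the base of the deeper column (depth z_c below the surface of column A) and equate Σ ρ_i t_i down to z_c; mantle fills any gap and the z_c terms cancel.
Column A: x×2.75 + (z_c − 0 − x)×3.35
Column B: 0.6188×0 + 0.5847×0.913 + 30.28×2.9 + (z_c − 0.6188 − 30.8647)×3.35
The z_c×3.35 term appears on both sides and cancels. Collect the known terms of each column as K = Σ(ρt)_known − 3.35 × (depth of known layers): K_A = 0 − 3.35×0 = 0; K_B = 88.3458311 − 3.35×(0.6188 + 30.8647) = −17.1238939.
Balance: K_A − x×(3.35 − 2.75) = K_B, so x = (K_A − K_B)/(3.35 − 2.75) = 17.1239/0.6 = 28.5 km.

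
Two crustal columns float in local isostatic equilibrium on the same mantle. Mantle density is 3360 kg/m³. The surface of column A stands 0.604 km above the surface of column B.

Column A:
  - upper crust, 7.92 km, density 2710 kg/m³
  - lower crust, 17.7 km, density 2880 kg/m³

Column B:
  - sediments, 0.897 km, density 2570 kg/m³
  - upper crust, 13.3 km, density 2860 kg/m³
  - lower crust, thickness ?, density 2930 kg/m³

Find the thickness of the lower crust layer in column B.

9.9 km

Take the compensation level at the base of the deeper column (depth z_c below the surface of column A) and equate Σ ρ_i t_i down to z_c; mantle fills any gap and the z_c terms cancel.
Column A: 7.92×2710 + 17.7×2880 + (z_c − 25.62)×3360
Column B: 0.604×0 + 0.897×2570 + 13.3×2860 + x×2930 + (z_c − 0.604 − 14.197 − x)×3360
The z_c×3360 term appears on both sides and cancels. Collect the known terms of each column as K = Σ(ρt)_known − 3360 × (depth of known layers): K_A = 72439.2 − 3360×25.62 = −13644; K_B = 40343.29 − 3360×(0.604 + 14.197) = −9388.07.
Balance: K_A = K_B − x×(3360 − 2930), so x = (K_B − K_A)/(3360 − 2930) = 4255.93/430 = 9.9 km.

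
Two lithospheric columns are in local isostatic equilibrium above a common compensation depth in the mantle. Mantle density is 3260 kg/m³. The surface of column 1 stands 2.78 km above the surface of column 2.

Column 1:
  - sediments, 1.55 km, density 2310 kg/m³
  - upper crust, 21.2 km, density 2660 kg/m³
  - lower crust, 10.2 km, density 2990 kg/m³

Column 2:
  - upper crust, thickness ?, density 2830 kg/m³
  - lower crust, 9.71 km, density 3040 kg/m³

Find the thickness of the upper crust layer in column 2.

13.4 km

Take the compensation level at the base of the deeper column (depth z_c below the surface of column 1) and equate Σ ρ_i t_i down to z_c; mantle fills any gap and the z_c terms cancel.
Column 1: 1.55×2310 + 21.2×2660 + 10.2×2990 + (z_c − 32.95)×3260
Column 2: 2.78×0 + x×2830 + 9.71×3040 + (z_c − 2.78 − 9.71 − x)×3260
The z_c×3260 term appears on both sides and cancels. Collect the known terms of each column as K = Σ(ρt)_known − 3260 × (depth of known layers): K_1 = 90470.5 − 3260×32.95 = −16946.5; K_2 = 29518.4 − 3260×(2.78 + 9.71) = −11199.
Balance: K_1 = K_2 − x×(3260 − 2830), so x = (K_2 − K_1)/(3260 − 2830) = 5747.5/430 = 13.4 km.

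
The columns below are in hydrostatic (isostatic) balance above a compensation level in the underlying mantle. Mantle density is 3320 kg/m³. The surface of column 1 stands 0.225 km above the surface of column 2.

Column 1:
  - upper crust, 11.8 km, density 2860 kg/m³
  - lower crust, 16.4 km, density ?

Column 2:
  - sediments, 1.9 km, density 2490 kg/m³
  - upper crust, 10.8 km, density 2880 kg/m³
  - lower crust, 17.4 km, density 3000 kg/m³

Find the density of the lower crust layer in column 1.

Take the compensation level at the base of the deeper column (depth z_c below the surface of column 1) and equate Σ ρ_i t_i down to z_c; mantle fills any gap and the z_c terms cancel.
Column 1: 11.8×2860 + 16.4×ρ + (z_c − 28.2)×3320
Column 2: 0.225×0 + 1.9×2490 + 10.8×2880 + 17.4×3000 + (z_c − 0.225 − 30.1)×3320
The z_c×3320 term appears on both sides and cancels. Collect the known terms of each column as K = Σ(ρt)_known − 3320 × (depth of known layers): K_1 = 33748 − 3320×28.2 = −59876; K_2 = 88035 − 3320×(0.225 + 30.1) = −12644.
Balance: K_1 + 16.4×ρ = K_2, so ρ = (K_2 − K_1)/16.4 = 47232/16.4 = 2880 kg/m³.

2880 kg/m³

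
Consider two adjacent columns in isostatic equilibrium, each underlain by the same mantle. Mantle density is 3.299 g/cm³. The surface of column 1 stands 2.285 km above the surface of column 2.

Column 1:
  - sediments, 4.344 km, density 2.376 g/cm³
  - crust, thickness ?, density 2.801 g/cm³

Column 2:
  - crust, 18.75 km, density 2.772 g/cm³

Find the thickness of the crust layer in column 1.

Take the compensation level at the base of the deeper column (depth z_c below the surface of column 1) and equate Σ ρ_i t_i down to z_c; mantle fills any gap and the z_c terms cancel.
Column 1: 4.344×2.376 + x×2.801 + (z_c − 4.344 − x)×3.299
Column 2: 2.285×0 + 18.75×2.772 + (z_c − 2.285 − 18.75)×3.299
The z_c×3.299 term appears on both sides and cancels. Collect the known terms of each column as K = Σ(ρt)_known − 3.299 × (depth of known layers): K_1 = 10.321344 − 3.299×4.344 = −4.009512; K_2 = 51.975 − 3.299×(2.285 + 18.75) = −17.419465.
Balance: K_1 − x×(3.299 − 2.801) = K_2, so x = (K_1 − K_2)/(3.299 − 2.801) = 13.41/0.498 = 26.9 km.

26.9 km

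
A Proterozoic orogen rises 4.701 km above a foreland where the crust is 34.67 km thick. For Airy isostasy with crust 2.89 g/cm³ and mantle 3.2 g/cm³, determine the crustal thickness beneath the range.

83.2 km

Root depth r = h ρ_c / (ρ_m − ρ_c) = 4.701 km × 2.89 / 0.31 = 43.83 km.
Total thickness = T + h + r = 34.67 km + 4.701 km + 43.83 km = 83.2 km.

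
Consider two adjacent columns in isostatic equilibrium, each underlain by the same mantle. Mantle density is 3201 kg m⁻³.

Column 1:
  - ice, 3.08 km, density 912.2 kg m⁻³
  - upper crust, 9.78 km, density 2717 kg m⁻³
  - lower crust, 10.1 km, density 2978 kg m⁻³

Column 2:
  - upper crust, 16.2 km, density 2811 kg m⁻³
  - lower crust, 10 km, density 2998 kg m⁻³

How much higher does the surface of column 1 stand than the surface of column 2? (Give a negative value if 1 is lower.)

For any compensation level in the mantle, the mantle terms cancel and isostasy reduces to e = (Σt_1 − Σt_2) − (Σ(ρt)_1 − Σ(ρt)_2) / ρ_m.
Σt_1 = 22.96 km; Σt_2 = 26.2 km; Σ(ρt)_1 = 59459.636; Σ(ρt)_2 = 75518.2 (in km·kg m⁻³).
e = (22.96 − 26.2) − (59459.636 − 75518.2) / 3201 = 1.78 km.

1.78 km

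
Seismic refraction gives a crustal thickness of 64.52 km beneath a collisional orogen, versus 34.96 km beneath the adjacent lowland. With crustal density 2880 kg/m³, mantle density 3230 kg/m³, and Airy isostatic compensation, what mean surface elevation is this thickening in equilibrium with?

Excess crust Δ = 64.52 km − 34.96 km = 29.56 km, split between elevation h and root r with h + r = Δ.
Airy balance ρ_c h = (ρ_m − ρ_c) r gives r = h ρ_c/(ρ_m − ρ_c), so h (1 + ρ_c/(ρ_m − ρ_c)) = Δ, i.e. h = Δ (ρ_m − ρ_c)/ρ_m.
h = 29.56 km × 350/3230 = 3.2 km.

3.2 km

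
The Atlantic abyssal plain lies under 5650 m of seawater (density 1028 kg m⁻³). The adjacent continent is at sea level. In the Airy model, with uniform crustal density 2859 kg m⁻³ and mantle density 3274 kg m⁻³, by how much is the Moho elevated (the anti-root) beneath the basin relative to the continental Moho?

Equating mass per unit area of the two columns: replacing crust with seawater at the top is compensated by replacing crust with mantle at the base: d (ρ_c − ρ_w) = a (ρ_m − ρ_c).
a = d (ρ_c − ρ_w)/(ρ_m − ρ_c) = 5650 m × 1831/415 = 24900 m.

24900 m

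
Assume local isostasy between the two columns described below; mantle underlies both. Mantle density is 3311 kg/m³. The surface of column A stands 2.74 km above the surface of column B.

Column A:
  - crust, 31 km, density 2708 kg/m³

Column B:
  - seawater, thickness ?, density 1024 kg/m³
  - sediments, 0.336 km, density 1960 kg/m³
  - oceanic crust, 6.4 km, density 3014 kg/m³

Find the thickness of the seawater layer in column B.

3.18 km

Take the compensation level at the base of the deeper column (depth z_c below the surface of column A) and equate Σ ρ_i t_i down to z_c; mantle fills any gap and the z_c terms cancel.
Column A: 31×2708 + (z_c − 31)×3311
Column B: 2.74×0 + x×1024 + 0.336×1960 + 6.4×3014 + (z_c − 2.74 − 6.736 − x)×3311
The z_c×3311 term appears on both sides and cancels. Collect the known terms of each column as K = Σ(ρt)_known − 3311 × (depth of known layers): K_A = 83948 − 3311×31 = −18693; K_B = 19948.16 − 3311×(2.74 + 6.736) = −11426.876.
Balance: K_A = K_B − x×(3311 − 1024), so x = (K_B − K_A)/(3311 − 1024) = 7266.12/2287 = 3.18 km.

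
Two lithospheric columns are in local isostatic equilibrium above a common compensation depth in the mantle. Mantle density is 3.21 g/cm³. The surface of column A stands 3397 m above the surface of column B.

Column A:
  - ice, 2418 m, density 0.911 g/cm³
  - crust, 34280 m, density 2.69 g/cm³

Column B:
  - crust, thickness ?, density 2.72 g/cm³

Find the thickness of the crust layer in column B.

25500 m

Take the compensation level at the base of the deeper column (depth z_c below the surface of column A) and equate Σ ρ_i t_i down to z_c; mantle fills any gap and the z_c terms cancel.
Column A: 2418×0.911 + 34280×2.69 + (z_c − 36698)×3.21
Column B: 3397×0 + x×2.72 + (z_c − 3397 − 0 − x)×3.21
The z_c×3.21 term appears on both sides and cancels. Collect the known terms of each column as K = Σ(ρt)_known − 3.21 × (depth of known layers): K_A = 94415.998 − 3.21×36698 = −23384.582; K_B = 0 − 3.21×(3397 + 0) = −10904.37.
Balance: K_A = K_B − x×(3.21 − 2.72), so x = (K_B − K_A)/(3.21 − 2.72) = 12480.2/0.49 = 25500 m.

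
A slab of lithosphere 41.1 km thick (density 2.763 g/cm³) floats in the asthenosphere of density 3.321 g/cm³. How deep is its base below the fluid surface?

34.2 km

Draft d = t ρ_obj/ρ_fluid = 41.1 km × 2.763/3.321 = 34.2 km.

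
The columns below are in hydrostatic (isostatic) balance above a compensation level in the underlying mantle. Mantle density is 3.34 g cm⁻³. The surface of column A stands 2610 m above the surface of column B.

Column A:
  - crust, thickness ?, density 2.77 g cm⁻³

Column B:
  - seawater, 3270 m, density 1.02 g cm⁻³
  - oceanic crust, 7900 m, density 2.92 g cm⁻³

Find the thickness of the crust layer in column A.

34400 m

Take the compensation level at the base of the deeper column (depth z_c below the surface of column A) and equate Σ ρ_i t_i down to z_c; mantle fills any gap and the z_c terms cancel.
Column A: x×2.77 + (z_c − 0 − x)×3.34
Column B: 2610×0 + 3270×1.02 + 7900×2.92 + (z_c − 2610 − 11170)×3.34
The z_c×3.34 term appears on both sides and cancels. Collect the known terms of each column as K = Σ(ρt)_known − 3.34 × (depth of known layers): K_A = 0 − 3.34×0 = 0; K_B = 26403.4 − 3.34×(2610 + 11170) = −19621.8.
Balance: K_A − x×(3.34 − 2.77) = K_B, so x = (K_A − K_B)/(3.34 − 2.77) = 19621.8/0.57 = 34400 m.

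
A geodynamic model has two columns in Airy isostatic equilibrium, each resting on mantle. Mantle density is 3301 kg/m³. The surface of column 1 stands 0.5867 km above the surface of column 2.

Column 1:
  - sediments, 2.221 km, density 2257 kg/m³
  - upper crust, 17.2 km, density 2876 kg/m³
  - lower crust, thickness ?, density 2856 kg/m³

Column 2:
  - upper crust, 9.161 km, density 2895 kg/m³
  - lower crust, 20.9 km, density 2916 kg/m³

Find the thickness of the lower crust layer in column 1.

Take the compensation level at the base of the deeper column (depth z_c below the surface of column 1) and equate Σ ρ_i t_i down to z_c; mantle fills any gap and the z_c terms cancel.
Column 1: 2.221×2257 + 17.2×2876 + x×2856 + (z_c − 19.421 − x)×3301
Column 2: 0.5867×0 + 9.161×2895 + 20.9×2916 + (z_c − 0.5867 − 30.061)×3301
The z_c×3301 term appears on both sides and cancels. Collect the known terms of each column as K = Σ(ρt)_known − 3301 × (depth of known layers): K_1 = 54479.997 − 3301×19.421 = −9628.724; K_2 = 87465.495 − 3301×(0.5867 + 30.061) = −13702.5627.
Balance: K_1 − x×(3301 − 2856) = K_2, so x = (K_1 − K_2)/(3301 − 2856) = 4073.84/445 = 9.15 km.

9.15 km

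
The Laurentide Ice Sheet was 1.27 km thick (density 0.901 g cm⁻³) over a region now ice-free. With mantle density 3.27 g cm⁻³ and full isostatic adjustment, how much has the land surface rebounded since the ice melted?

Removing the load lets mantle flow back in; uplift u satisfies ρ_ice t = ρ_m u.
u = t ρ_ice/ρ_m = 1.27 km × 0.901/3.27 = 0.35 km.

0.35 km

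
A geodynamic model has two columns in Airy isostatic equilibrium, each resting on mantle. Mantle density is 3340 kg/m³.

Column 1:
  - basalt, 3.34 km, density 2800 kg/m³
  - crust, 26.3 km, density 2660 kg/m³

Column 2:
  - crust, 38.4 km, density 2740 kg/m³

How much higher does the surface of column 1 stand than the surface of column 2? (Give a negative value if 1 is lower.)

−1 km

For any compensation level in the mantle, the mantle terms cancel and isostasy reduces to e = (Σt_1 − Σt_2) − (Σ(ρt)_1 − Σ(ρt)_2) / ρ_m.
Σt_1 = 29.64 km; Σt_2 = 38.4 km; Σ(ρt)_1 = 79310; Σ(ρt)_2 = 105216 (in km·kg/m³).
e = (29.64 − 38.4) − (79310 − 105216) / 3340 = −1 km.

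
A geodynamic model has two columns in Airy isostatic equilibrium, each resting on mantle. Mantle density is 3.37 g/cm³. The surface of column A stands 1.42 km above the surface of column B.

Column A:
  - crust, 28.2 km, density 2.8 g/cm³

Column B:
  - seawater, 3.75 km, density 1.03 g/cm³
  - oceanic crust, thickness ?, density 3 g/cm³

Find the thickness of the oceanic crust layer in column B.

Take the compensation level at the base of the deeper column (depth z_c below the surface of column A) and equate Σ ρ_i t_i down to z_c; mantle fills any gap and the z_c terms cancel.
Column A: 28.2×2.8 + (z_c − 28.2)×3.37
Column B: 1.42×0 + 3.75×1.03 + x×3 + (z_c − 1.42 − 3.75 − x)×3.37
The z_c×3.37 term appears on both sides and cancels. Collect the known terms of each column as K = Σ(ρt)_known − 3.37 × (depth of known layers): K_A = 78.96 − 3.37×28.2 = −16.074; K_B = 3.8625 − 3.37×(1.42 + 3.75) = −13.5604.
Balance: K_A = K_B − x×(3.37 − 3), so x = (K_B − K_A)/(3.37 − 3) = 2.5136/0.37 = 6.79 km.

6.79 km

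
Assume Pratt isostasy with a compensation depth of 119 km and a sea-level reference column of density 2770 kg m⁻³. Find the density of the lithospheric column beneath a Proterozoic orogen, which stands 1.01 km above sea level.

Pratt balance: ρ_ref D = ρ (D + h).
ρ = ρ_ref D/(D + h) = 2770 × 119 km/(119 km + 1.01 km) = 2750 kg m⁻³.

2750 kg m⁻³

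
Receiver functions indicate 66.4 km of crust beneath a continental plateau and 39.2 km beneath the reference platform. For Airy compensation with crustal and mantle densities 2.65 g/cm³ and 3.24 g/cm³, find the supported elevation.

Excess crust Δ = 66.4 km − 39.2 km = 27.2 km, split between elevation h and root r with h + r = Δ.
Airy balance ρ_c h = (ρ_m − ρ_c) r gives r = h ρ_c/(ρ_m − ρ_c), so h (1 + ρ_c/(ρ_m − ρ_c)) = Δ, i.e. h = Δ (ρ_m − ρ_c)/ρ_m.
h = 27.2 km × 0.59/3.24 = 4.95 km.

4.95 km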